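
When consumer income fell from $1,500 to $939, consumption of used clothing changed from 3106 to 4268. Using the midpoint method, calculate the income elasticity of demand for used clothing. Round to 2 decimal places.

%ΔQ = (4268 − 3106)/[(3106+4268)/2] = 1162/3687 ≈ 0.3152.
%ΔM = (939 − 1,500)/[(1,500+939)/2] = -561/1219.5 ≈ -0.4600.
E_I = %ΔQ/%ΔM ≈ -0.69.
E_I < 0: inferior good.

-0.69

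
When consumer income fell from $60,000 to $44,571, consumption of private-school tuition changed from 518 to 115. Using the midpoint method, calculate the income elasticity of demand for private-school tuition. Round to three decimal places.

4.315

%ΔQ = (115 − 518)/[(518+115)/2] = -403/316.5 ≈ -1.2733.
%ΔY = (44,571 − 60,000)/[(60,000+44,571)/2] = -15429/52285.5 ≈ -0.2951.
E_I = %ΔQ/%ΔY ≈ 4.315.
E_I > 1: normal good (luxury).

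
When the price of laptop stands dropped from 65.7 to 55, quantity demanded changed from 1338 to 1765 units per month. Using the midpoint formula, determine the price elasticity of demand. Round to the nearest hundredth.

%Δq = (1765 − 1338)/[(1338 + 1765)/2] = 427/1551.5 ≈ 0.2752.
%Δp = (55 − 65.7)/[(65.7 + 55)/2] = -10.7/60.35 ≈ -0.1773.
Arc elasticity E = %Δq/%Δp ≈ 0.2752/-0.1773 ≈ -1.55.
|E| > 1: demand is elastic over this range.

-1.55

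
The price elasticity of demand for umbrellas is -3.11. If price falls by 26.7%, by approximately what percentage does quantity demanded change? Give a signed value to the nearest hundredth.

83.04

%ΔQ ≈ E × %ΔP = (-3.11) × (-26.7%) ≈ 83.04%.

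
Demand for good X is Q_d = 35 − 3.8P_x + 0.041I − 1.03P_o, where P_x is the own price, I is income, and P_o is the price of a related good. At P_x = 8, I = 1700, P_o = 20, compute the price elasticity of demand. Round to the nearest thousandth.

At the given point, Q_d = 35 − 3.8(8) + 0.041(1700) − 1.03(20) = 35 − 30.4 + 69.7 − 20.6 = 53.7.
∂Q_d/∂P_x = −3.8, so E_p = (−3.8)·(8/53.7) ≈ -0.566.
|E_p| < 1: demand is inelastic.

-0.566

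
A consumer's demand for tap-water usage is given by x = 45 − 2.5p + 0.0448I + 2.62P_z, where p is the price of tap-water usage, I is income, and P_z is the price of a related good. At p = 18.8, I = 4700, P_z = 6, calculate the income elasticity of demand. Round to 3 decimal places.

Substituting, x = 45 − 2.5(18.8) + 0.0448(4700) + 2.62(6) = 45 − 47 + 210.56 + 15.72 = 224.28.
∂x/∂I = +0.0448, so E_I = 0.0448·(4700/224.28) ≈ 0.939.
E_I ∈ (0,1): normal good (necessity).

0.939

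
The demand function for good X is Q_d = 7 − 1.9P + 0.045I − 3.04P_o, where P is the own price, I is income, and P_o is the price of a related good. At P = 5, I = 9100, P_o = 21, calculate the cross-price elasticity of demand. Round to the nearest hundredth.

First evaluate Q_d: 7 − 1.9(5) + 0.045(9100) − 3.04(21) = 7 − 9.5 + 409.5 − 63.84 = 343.16.
∂Q_d/∂P_o = −3.04, so E_xy = -3.04·(21/343.16) ≈ -0.19.
E_xy < 0: the goods are complements.

-0.19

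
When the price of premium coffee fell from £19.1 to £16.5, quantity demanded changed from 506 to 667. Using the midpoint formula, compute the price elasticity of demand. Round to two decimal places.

-1.88

%ΔQ = (667 − 506)/[(506 + 667)/2] = 161/586.5 ≈ 0.2745.
%Δp = (16.5 − 19.1)/[(19.1 + 16.5)/2] = -2.6/17.8 ≈ -0.1461.
Arc elasticity E = %ΔQ/%Δp ≈ 0.2745/-0.1461 ≈ -1.88.
|E| > 1: demand is elastic over this range.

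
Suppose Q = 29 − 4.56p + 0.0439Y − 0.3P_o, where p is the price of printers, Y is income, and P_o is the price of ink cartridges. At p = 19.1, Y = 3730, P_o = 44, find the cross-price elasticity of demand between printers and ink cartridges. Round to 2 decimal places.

Evaluating quantity at (p, Y, P_o) gives Q = 29 − 4.56(19.1) + 0.0439(3730) − 0.3(44) = 29 − 87.096 + 163.747 − 13.2 = 92.451.
∂Q/∂P_o = −0.3, so E_xy = -0.3·(44/92.451) ≈ -0.14.
E_xy < 0: the goods are complements.

-0.14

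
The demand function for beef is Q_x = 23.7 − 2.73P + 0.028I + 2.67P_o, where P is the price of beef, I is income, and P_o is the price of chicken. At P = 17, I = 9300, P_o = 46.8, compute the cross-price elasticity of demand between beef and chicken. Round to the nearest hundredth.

0.34

Evaluating quantity at (P, I, P_o) gives Q_x = 23.7 − 2.73(17) + 0.028(9300) + 2.67(46.8) = 23.7 − 46.41 + 260.4 + 124.956 = 362.646.
∂Q_x/∂P_o = +2.67, so E_xy = 2.67·(46.8/362.646) ≈ 0.34.
E_xy > 0: the goods are substitutes.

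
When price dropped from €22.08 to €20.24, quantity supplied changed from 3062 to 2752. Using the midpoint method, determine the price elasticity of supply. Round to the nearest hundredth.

1.23

%ΔQ = (2752 − 3062)/[(3062 + 2752)/2] = -310/2907 ≈ -0.1066.
%Δp = (20.24 − 22.08)/[(22.08 + 20.24)/2] = -1.84/21.16 ≈ -0.0870.
Arc elasticity E = %ΔQ/%Δp ≈ -0.1066/-0.0870 ≈ 1.23.
|E| > 1: supply is elastic over this range.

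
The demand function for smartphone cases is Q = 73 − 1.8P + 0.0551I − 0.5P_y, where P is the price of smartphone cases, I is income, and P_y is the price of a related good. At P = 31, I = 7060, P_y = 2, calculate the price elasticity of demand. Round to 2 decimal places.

-0.14

Evaluating quantity at (P, I, P_y) gives Q = 73 − 1.8(31) + 0.0551(7060) − 0.5(2) = 73 − 55.8 + 389.006 − 1 = 405.206.
∂Q/∂P = −1.8, so E_p = (−1.8)·(31/405.206) ≈ -0.14.
|E_p| < 1: demand is inelastic.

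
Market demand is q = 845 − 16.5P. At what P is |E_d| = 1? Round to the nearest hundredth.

For linear demand q = a − bP, E = −bP/(a − bP). |E| = 1 ⇒ bP = a − bP ⇒ P = a/(2b).
P = 845/(2·16.5) ≈ 25.61.

25.61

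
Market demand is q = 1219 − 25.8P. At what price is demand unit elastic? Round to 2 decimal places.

For linear demand q = a − bP, E = −bP/(a − bP). |E| = 1 ⇒ bP = a − bP ⇒ P = a/(2b).
P = 1219/(2·25.8) ≈ 23.62.

23.62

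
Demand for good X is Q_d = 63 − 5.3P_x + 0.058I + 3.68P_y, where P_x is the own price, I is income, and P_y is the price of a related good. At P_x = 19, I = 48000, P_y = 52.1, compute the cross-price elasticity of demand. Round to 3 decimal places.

Q_d = 63 − 5.3(19) + 0.058(48000) + 3.68(52.1) = 63 − 100.7 + 2784 + 191.728 = 2938.028.
∂Q_d/∂P_y = +3.68, so E_xy = 3.68·(52.1/2938.028) ≈ 0.065.
E_xy > 0: the goods are substitutes.

0.065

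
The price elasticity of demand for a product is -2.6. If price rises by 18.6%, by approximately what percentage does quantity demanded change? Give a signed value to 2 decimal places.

-48.36

%ΔQ ≈ E × %ΔP = (-2.6) × (18.6%) = -48.36%.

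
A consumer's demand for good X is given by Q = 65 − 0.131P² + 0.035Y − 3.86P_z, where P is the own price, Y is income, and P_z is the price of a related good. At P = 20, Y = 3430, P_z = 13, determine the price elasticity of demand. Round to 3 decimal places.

-1.271

Q = 65 − 0.131(20)² + 0.035(3430) − 3.86(13) = 65 − 52.4 + 120.05 − 50.18 = 82.47.
∂Q/∂P = −2·0.131·P = -5.24, so E_p = -5.24·(20/82.47) ≈ -1.271.
|E_p| > 1: demand is elastic.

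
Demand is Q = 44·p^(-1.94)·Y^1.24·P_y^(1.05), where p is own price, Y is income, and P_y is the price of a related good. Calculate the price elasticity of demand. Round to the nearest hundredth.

-1.94

For a Cobb–Douglas (constant-elasticity) form Q = A·p^α·…, the elasticity with respect to p equals the exponent α at every point.
Here the exponent on p is -1.94, so the price elasticity of demand is -1.94.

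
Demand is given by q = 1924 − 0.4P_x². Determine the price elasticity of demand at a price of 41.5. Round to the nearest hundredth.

At P_x = 41.5, q = 1235.1.
dq/dP_x = −2·0.4·P_x = −33.2.
Point elasticity E = (dq/dP_x)·(P_x/q) = -33.2 × 41.5/1235.1 ≈ -1.12.
|E| > 1, so demand is elastic at this price.

-1.12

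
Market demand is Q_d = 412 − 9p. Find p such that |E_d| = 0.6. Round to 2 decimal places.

17.17

Set −bp/(a − bp) = −0.6 ⇒ bp = 0.6(a − bp) ⇒ bp(1+0.6) = 0.6·a.
p = 0.6·412/(9·1.6) ≈ 17.17.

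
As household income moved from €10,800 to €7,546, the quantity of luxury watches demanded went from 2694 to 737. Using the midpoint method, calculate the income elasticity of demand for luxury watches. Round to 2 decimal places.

3.22

%ΔQ = (737 − 2694)/[(2694+737)/2] = -1957/1715.5 ≈ -1.1408.
%ΔY = (7,546 − 10,800)/[(10,800+7,546)/2] = -3254/9173 ≈ -0.3547.
E_I = %ΔQ/%ΔY ≈ 3.22.
E_I > 1: normal good (luxury).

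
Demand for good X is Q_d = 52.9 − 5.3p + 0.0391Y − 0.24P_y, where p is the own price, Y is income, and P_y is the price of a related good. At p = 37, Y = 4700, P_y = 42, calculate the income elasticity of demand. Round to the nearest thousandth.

Substituting, Q_d = 52.9 − 5.3(37) + 0.0391(4700) − 0.24(42) = 52.9 − 196.1 + 183.77 − 10.08 = 30.49.
∂Q_d/∂Y = +0.0391, so E_I = 0.0391·(4700/30.49) ≈ 6.027.
E_I > 1: normal good (luxury).

6.027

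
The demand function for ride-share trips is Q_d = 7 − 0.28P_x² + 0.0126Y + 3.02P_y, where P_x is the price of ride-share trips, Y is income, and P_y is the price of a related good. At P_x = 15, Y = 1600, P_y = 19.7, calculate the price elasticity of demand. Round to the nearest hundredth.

Substituting, Q_d = 7 − 0.28(15)² + 0.0126(1600) + 3.02(19.7) = 7 − 63 + 20.16 + 59.494 = 23.654.
∂Q_d/∂P_x = −2·0.28·P_x = -8.4, so E_p = -8.4·(15/23.654) ≈ -5.33.
|E_p| > 1: demand is elastic.

-5.33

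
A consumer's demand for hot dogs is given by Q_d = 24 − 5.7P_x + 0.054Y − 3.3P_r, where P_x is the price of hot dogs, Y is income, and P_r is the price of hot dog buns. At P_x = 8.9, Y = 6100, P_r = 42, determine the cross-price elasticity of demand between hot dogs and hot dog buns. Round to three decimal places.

-0.845

Evaluating quantity at (P_x, Y, P_r) gives Q_d = 24 − 5.7(8.9) + 0.054(6100) − 3.3(42) = 24 − 50.73 + 329.4 − 138.6 = 164.07.
∂Q_d/∂P_r = −3.3, so E_xy = -3.3·(42/164.07) ≈ -0.845.
E_xy < 0: the goods are complements.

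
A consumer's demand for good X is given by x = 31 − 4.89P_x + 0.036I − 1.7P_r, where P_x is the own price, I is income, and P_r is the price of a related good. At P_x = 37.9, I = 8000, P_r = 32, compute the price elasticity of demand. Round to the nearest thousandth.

-2.338

First evaluate x: 31 − 4.89(37.9) + 0.036(8000) − 1.7(32) = 31 − 185.331 + 288 − 54.4 = 79.269.
∂x/∂P_x = −4.89, so E_p = (−4.89)·(37.9/79.269) ≈ -2.338.
|E_p| > 1: demand is elastic.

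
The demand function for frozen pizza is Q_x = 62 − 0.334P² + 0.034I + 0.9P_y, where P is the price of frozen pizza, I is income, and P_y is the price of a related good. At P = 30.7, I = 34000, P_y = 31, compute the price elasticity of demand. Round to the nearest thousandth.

Substituting, Q_x = 62 − 0.334(30.7)² + 0.034(34000) + 0.9(31) = 62 − 314.7917 + 1156 + 27.9 = 931.1083.
∂Q_x/∂P = −2·0.334·P = -20.5076, so E_p = -20.5076·(30.7/931.1083) ≈ -0.676.
|E_p| < 1: demand is inelastic.

-0.676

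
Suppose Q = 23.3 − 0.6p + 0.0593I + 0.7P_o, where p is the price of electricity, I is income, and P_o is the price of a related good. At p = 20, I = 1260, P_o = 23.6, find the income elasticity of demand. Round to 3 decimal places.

Q = 23.3 − 0.6(20) + 0.0593(1260) + 0.7(23.6) = 23.3 − 12 + 74.718 + 16.52 = 102.538.
∂Q/∂I = +0.0593, so E_I = 0.0593·(1260/102.538) ≈ 0.729.
E_I ∈ (0,1): normal good (necessity).

0.729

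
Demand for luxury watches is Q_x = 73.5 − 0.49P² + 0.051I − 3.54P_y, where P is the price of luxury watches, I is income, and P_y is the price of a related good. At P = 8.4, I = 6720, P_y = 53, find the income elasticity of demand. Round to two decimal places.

Q_x = 73.5 − 0.49(8.4)² + 0.051(6720) − 3.54(53) = 73.5 − 34.5744 + 342.72 − 187.62 = 194.0256.
∂Q_x/∂I = +0.051, so E_I = 0.051·(6720/194.0256) ≈ 1.77.
E_I > 1: normal good (luxury).

1.77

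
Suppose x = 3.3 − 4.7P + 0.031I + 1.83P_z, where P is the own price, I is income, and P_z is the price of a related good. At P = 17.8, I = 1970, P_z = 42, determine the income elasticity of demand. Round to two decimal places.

1.06

x = 3.3 − 4.7(17.8) + 0.031(1970) + 1.83(42) = 3.3 − 83.66 + 61.07 + 76.86 = 57.57.
∂x/∂I = +0.031, so E_I = 0.031·(1970/57.57) ≈ 1.06.
E_I > 1: normal good (luxury).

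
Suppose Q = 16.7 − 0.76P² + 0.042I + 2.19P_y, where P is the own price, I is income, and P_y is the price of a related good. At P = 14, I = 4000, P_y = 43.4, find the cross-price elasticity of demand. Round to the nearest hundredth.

Evaluating quantity at (P, I, P_y) gives Q = 16.7 − 0.76(14)² + 0.042(4000) + 2.19(43.4) = 16.7 − 148.96 + 168 + 95.046 = 130.786.
∂Q/∂P_y = +2.19, so E_xy = 2.19·(43.4/130.786) ≈ 0.73.
E_xy > 0: the goods are substitutes.

0.73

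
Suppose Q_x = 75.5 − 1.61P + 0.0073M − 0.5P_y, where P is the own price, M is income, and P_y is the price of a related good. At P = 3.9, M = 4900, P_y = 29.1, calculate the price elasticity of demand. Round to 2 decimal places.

First evaluate Q_x: 75.5 − 1.61(3.9) + 0.0073(4900) − 0.5(29.1) = 75.5 − 6.279 + 35.77 − 14.55 = 90.441.
∂Q_x/∂P = −1.61, so E_p = (−1.61)·(3.9/90.441) ≈ -0.07.
|E_p| < 1: demand is inelastic.

-0.07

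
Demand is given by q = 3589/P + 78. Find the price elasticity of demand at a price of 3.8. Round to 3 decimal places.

At P = 3.8, q = 1022.4737.
dq/dP = −3589/P² = −248.5457.
Point elasticity E = (dq/dP)·(P/q) = -248.5457 × 3.8/1022.4737 ≈ -0.924.
|E| < 1, so demand is inelastic at this price.

-0.924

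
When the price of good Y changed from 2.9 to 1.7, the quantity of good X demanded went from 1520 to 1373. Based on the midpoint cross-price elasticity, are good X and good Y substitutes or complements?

%ΔQ_x = (1373 − 1520)/[(1520+1373)/2] = -147/1446.5 ≈ -0.1016.
%ΔP_y = (1.7 − 2.9)/[(2.9+1.7)/2] ≈ -0.5217.
E_xy = -0.1016/-0.5217 ≈ 0.195.
E_xy > 0, so the goods are substitutes.

substitutes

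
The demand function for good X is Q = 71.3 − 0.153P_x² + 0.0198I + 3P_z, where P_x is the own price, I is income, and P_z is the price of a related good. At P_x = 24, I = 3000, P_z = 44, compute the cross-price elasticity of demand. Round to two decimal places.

0.76

Substituting, Q = 71.3 − 0.153(24)² + 0.0198(3000) + 3(44) = 71.3 − 88.128 + 59.4 + 132 = 174.572.
∂Q/∂P_z = +3, so E_xy = 3·(44/174.572) ≈ 0.76.
E_xy > 0: the goods are substitutes.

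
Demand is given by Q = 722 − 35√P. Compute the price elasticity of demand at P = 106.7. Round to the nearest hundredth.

-0.50

At P = 106.7, Q = 360.4651.
dQ/dP = −35/(2√P) = −35/(2·10.3296).
Point elasticity E = (dQ/dP)·(P/Q) = -1.6942 × 106.7/360.4651 ≈ -0.50.
|E| < 1, so demand is inelastic at this price.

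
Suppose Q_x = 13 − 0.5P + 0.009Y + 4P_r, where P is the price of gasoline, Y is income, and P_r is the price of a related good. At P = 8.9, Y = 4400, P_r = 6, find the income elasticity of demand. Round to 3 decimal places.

0.549

Evaluating quantity at (P, Y, P_r) gives Q_x = 13 − 0.5(8.9) + 0.009(4400) + 4(6) = 13 − 4.45 + 39.6 + 24 = 72.15.
∂Q_x/∂Y = +0.009, so E_I = 0.009·(4400/72.15) ≈ 0.549.
E_I ∈ (0,1): normal good (necessity).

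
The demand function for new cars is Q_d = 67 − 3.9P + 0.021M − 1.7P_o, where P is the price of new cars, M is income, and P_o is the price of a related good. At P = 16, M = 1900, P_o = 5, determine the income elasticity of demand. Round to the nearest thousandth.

Q_d = 67 − 3.9(16) + 0.021(1900) − 1.7(5) = 67 − 62.4 + 39.9 − 8.5 = 36.
∂Q_d/∂M = +0.021, so E_I = 0.021·(1900/36) ≈ 1.108.
E_I > 1: normal good (luxury).

1.108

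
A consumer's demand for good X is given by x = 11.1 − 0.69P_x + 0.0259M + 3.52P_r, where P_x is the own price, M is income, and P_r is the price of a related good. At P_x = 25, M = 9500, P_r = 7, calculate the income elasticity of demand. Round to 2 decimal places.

First evaluate x: 11.1 − 0.69(25) + 0.0259(9500) + 3.52(7) = 11.1 − 17.25 + 246.05 + 24.64 = 264.54.
∂x/∂M = +0.0259, so E_I = 0.0259·(9500/264.54) ≈ 0.93.
E_I ∈ (0,1): normal good (necessity).

0.93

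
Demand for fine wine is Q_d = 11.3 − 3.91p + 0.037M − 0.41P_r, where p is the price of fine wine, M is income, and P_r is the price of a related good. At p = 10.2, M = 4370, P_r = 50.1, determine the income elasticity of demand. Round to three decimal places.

1.436

Evaluating quantity at (p, M, P_r) gives Q_d = 11.3 − 3.91(10.2) + 0.037(4370) − 0.41(50.1) = 11.3 − 39.882 + 161.69 − 20.541 = 112.567.
∂Q_d/∂M = +0.037, so E_I = 0.037·(4370/112.567) ≈ 1.436.
E_I > 1: normal good (luxury).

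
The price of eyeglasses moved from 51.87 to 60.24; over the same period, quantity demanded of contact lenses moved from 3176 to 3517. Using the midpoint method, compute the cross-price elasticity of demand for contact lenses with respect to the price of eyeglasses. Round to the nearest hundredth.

0.68

%ΔQ_x = (3517 − 3176)/[(3176+3517)/2] = 341/3346.5 ≈ 0.1019.
%ΔP_y = (60.24 − 51.87)/[(51.87+60.24)/2] ≈ 0.1493.
E_xy = 0.1019/0.1493 ≈ 0.68.
E_xy > 0, so contact lenses and eyeglasses are substitutes.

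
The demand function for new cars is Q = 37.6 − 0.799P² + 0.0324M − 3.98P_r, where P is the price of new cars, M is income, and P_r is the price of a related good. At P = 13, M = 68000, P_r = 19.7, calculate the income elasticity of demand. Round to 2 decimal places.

Q = 37.6 − 0.799(13)² + 0.0324(68000) − 3.98(19.7) = 37.6 − 135.031 + 2203.2 − 78.406 = 2027.363.
∂Q/∂M = +0.0324, so E_I = 0.0324·(68000/2027.363) ≈ 1.09.
E_I > 1: normal good (luxury).

1.09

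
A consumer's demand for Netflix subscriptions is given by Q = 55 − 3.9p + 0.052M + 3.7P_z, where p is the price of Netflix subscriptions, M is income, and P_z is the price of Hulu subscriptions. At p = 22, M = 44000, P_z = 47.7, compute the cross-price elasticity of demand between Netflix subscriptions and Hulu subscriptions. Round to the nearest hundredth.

0.07

Evaluating quantity at (p, M, P_z) gives Q = 55 − 3.9(22) + 0.052(44000) + 3.7(47.7) = 55 − 85.8 + 2288 + 176.49 = 2433.69.
∂Q/∂P_z = +3.7, so E_xy = 3.7·(47.7/2433.69) ≈ 0.07.
E_xy > 0: the goods are substitutes.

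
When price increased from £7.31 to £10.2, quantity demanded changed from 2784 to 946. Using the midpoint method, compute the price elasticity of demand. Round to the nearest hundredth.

-2.99

%Δq = (946 − 2784)/[(2784 + 946)/2] = -1838/1865 ≈ -0.9855.
%ΔP = (10.2 − 7.31)/[(7.31 + 10.2)/2] = 2.89/8.755 ≈ 0.3301.
Arc elasticity E = %Δq/%ΔP ≈ -0.9855/0.3301 ≈ -2.99.
|E| > 1: demand is elastic over this range.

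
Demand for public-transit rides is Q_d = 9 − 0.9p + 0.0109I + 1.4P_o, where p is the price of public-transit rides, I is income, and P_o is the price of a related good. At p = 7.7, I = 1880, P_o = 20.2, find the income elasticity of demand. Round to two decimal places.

0.40

Q_d = 9 − 0.9(7.7) + 0.0109(1880) + 1.4(20.2) = 9 − 6.93 + 20.492 + 28.28 = 50.842.
∂Q_d/∂I = +0.0109, so E_I = 0.0109·(1880/50.842) ≈ 0.40.
E_I ∈ (0,1): normal good (necessity).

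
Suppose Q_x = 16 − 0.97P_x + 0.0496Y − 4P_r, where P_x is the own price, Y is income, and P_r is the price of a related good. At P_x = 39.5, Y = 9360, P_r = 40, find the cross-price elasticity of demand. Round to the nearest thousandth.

-0.567

Evaluating quantity at (P_x, Y, P_r) gives Q_x = 16 − 0.97(39.5) + 0.0496(9360) − 4(40) = 16 − 38.315 + 464.256 − 160 = 281.941.
∂Q_x/∂P_r = −4, so E_xy = -4·(40/281.941) ≈ -0.567.
E_xy < 0: the goods are complements.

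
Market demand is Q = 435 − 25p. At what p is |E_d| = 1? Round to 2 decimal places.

8.70

For linear demand Q = a − bp, E = −bp/(a − bp). |E| = 1 ⇒ bp = a − bp ⇒ p = a/(2b).
p = 435/(2·25) = 8.70.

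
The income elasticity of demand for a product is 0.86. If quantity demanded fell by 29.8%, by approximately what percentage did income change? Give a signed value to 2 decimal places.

%ΔQ ≈ E × %ΔI ⇒ %ΔI = %ΔQ / E = (-29.8%)/(0.86) ≈ -34.65%.

-34.65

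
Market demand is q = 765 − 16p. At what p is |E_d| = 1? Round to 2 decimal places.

For linear demand q = a − bp, E = −bp/(a − bp). |E| = 1 ⇒ bp = a − bp ⇒ p = a/(2b).
p = 765/(2·16) ≈ 23.91.

23.91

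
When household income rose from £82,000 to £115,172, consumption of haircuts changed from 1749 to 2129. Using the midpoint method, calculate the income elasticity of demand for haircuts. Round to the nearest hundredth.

%ΔQ = (2129 − 1749)/[(1749+2129)/2] = 380/1939 ≈ 0.1960.
%ΔI = (115,172 − 82,000)/[(82,000+115,172)/2] = 33172/98586 ≈ 0.3365.
E_I = %ΔQ/%ΔI ≈ 0.58.
E_I ∈ (0,1): normal good (necessity).

0.58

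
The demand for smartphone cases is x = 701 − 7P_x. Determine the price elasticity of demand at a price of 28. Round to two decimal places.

-0.39

At P_x = 28, x = 505.
dx/dP_x = −7.
Point elasticity E = (dx/dP_x)·(P_x/x) = -7 × 28/505 ≈ -0.39.
|E| < 1, so demand is inelastic at this price.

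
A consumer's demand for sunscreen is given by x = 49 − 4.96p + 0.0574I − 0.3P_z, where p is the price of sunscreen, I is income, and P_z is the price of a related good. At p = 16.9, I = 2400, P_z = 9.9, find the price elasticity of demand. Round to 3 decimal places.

x = 49 − 4.96(16.9) + 0.0574(2400) − 0.3(9.9) = 49 − 83.824 + 137.76 − 2.97 = 99.966.
∂x/∂p = −4.96, so E_p = (−4.96)·(16.9/99.966) ≈ -0.839.
|E_p| < 1: demand is inelastic.

-0.839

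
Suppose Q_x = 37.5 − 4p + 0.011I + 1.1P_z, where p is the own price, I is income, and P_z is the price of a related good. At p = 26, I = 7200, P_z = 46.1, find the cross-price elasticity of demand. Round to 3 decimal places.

0.800

First evaluate Q_x: 37.5 − 4(26) + 0.011(7200) + 1.1(46.1) = 37.5 − 104 + 79.2 + 50.71 = 63.41.
∂Q_x/∂P_z = +1.1, so E_xy = 1.1·(46.1/63.41) ≈ 0.800.
E_xy > 0: the goods are substitutes.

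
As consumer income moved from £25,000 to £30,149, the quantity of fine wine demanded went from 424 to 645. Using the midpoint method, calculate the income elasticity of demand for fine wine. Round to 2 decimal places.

%ΔQ = (645 − 424)/[(424+645)/2] = 221/534.5 ≈ 0.4135.
%ΔI = (30,149 − 25,000)/[(25,000+30,149)/2] = 5149/27574.5 ≈ 0.1867.
E_I = %ΔQ/%ΔI ≈ 2.21.
E_I > 1: normal good (luxury).

2.21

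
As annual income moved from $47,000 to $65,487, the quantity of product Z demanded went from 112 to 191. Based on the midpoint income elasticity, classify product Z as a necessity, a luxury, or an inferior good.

luxury

%ΔQ = (191 − 112)/[(112+191)/2] = 79/151.5 ≈ 0.5215.
%ΔI = (65,487 − 47,000)/[(47,000+65,487)/2] = 18487/56243.5 ≈ 0.3287.
E_I = %ΔQ/%ΔI ≈ 1.586.
E_I > 1: normal good (luxury).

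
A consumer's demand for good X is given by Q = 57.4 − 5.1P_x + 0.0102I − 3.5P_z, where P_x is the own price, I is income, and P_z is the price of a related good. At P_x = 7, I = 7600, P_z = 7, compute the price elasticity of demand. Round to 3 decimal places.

-0.478

At the given point, Q = 57.4 − 5.1(7) + 0.0102(7600) − 3.5(7) = 57.4 − 35.7 + 77.52 − 24.5 = 74.72.
∂Q/∂P_x = −5.1, so E_p = (−5.1)·(7/74.72) ≈ -0.478.
|E_p| < 1: demand is inelastic.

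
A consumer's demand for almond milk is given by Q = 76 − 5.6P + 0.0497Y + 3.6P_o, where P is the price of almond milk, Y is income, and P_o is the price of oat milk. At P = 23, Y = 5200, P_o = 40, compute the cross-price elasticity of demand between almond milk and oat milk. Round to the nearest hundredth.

0.41

At the given point, Q = 76 − 5.6(23) + 0.0497(5200) + 3.6(40) = 76 − 128.8 + 258.44 + 144 = 349.64.
∂Q/∂P_o = +3.6, so E_xy = 3.6·(40/349.64) ≈ 0.41.
E_xy > 0: the goods are substitutes.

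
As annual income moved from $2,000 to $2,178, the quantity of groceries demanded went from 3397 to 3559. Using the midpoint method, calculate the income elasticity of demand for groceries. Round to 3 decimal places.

%ΔQ = (3559 − 3397)/[(3397+3559)/2] = 162/3478 ≈ 0.0466.
%ΔM = (2,178 − 2,000)/[(2,000+2,178)/2] = 178/2089 ≈ 0.0852.
E_I = %ΔQ/%ΔM ≈ 0.547.
E_I ∈ (0,1): normal good (necessity).

0.547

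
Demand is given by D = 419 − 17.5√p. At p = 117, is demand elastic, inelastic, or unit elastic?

inelastic

At p = 117, D = 229.7086.
dD/dp = −17.5/(2√p) = −17.5/(2·10.8167).
Point elasticity E = (dD/dp)·(p/D) = -0.8089 × 117/229.7086 ≈ -0.412.
|E| ≈ 0.412 < 1, so demand is inelastic.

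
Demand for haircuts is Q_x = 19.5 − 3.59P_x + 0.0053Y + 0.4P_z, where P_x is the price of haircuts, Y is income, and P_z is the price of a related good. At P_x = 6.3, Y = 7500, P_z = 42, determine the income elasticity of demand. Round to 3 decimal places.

Q_x = 19.5 − 3.59(6.3) + 0.0053(7500) + 0.4(42) = 19.5 − 22.617 + 39.75 + 16.8 = 53.433.
∂Q_x/∂Y = +0.0053, so E_I = 0.0053·(7500/53.433) ≈ 0.744.
E_I ∈ (0,1): normal good (necessity).

0.744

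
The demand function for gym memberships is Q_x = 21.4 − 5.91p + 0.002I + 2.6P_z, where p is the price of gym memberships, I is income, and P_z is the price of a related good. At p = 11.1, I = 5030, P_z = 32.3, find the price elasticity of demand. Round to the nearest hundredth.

-1.32

Substituting, Q_x = 21.4 − 5.91(11.1) + 0.002(5030) + 2.6(32.3) = 21.4 − 65.601 + 10.06 + 83.98 = 49.839.
∂Q_x/∂p = −5.91, so E_p = (−5.91)·(11.1/49.839) ≈ -1.32.
|E_p| > 1: demand is elastic.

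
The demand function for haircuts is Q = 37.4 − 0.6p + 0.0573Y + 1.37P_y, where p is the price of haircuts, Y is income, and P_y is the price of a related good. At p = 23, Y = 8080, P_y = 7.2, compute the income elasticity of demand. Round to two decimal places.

Q = 37.4 − 0.6(23) + 0.0573(8080) + 1.37(7.2) = 37.4 − 13.8 + 462.984 + 9.864 = 496.448.
∂Q/∂Y = +0.0573, so E_I = 0.0573·(8080/496.448) ≈ 0.93.
E_I ∈ (0,1): normal good (necessity).

0.93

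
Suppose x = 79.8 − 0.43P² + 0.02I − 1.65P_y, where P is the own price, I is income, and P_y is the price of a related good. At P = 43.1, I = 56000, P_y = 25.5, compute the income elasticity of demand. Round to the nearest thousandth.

First evaluate x: 79.8 − 0.43(43.1)² + 0.02(56000) − 1.65(25.5) = 79.8 − 798.7723 + 1120 − 42.075 = 358.9527.
∂x/∂I = +0.02, so E_I = 0.02·(56000/358.9527) ≈ 3.120.
E_I > 1: normal good (luxury).

3.120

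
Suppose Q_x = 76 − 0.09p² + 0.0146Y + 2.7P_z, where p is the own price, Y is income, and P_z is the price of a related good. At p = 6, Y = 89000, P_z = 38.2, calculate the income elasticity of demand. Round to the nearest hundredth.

Evaluating quantity at (p, Y, P_z) gives Q_x = 76 − 0.09(6)² + 0.0146(89000) + 2.7(38.2) = 76 − 3.24 + 1299.4 + 103.14 = 1475.3.
∂Q_x/∂Y = +0.0146, so E_I = 0.0146·(89000/1475.3) ≈ 0.88.
E_I ∈ (0,1): normal good (necessity).

0.88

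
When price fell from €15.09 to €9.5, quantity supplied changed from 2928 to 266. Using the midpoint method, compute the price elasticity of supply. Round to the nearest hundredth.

%ΔQ = (266 − 2928)/[(2928 + 266)/2] = -2662/1597 ≈ -1.6669.
%ΔP = (9.5 − 15.09)/[(15.09 + 9.5)/2] = -5.59/12.295 ≈ -0.4547.
Arc elasticity E = %ΔQ/%ΔP ≈ -1.6669/-0.4547 ≈ 3.67.
|E| > 1: supply is elastic over this range.

3.67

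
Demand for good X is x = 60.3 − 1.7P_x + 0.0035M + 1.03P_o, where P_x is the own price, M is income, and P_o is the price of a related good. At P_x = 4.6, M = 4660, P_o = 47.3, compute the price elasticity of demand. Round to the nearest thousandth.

-0.067

Evaluating quantity at (P_x, M, P_o) gives x = 60.3 − 1.7(4.6) + 0.0035(4660) + 1.03(47.3) = 60.3 − 7.82 + 16.31 + 48.719 = 117.509.
∂x/∂P_x = −1.7, so E_p = (−1.7)·(4.6/117.509) ≈ -0.067.
|E_p| < 1: demand is inelastic.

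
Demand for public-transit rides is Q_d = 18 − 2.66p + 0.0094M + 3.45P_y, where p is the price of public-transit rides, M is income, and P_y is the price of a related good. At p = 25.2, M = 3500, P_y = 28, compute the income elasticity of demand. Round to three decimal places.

0.409

Evaluating quantity at (p, M, P_y) gives Q_d = 18 − 2.66(25.2) + 0.0094(3500) + 3.45(28) = 18 − 67.032 + 32.9 + 96.6 = 80.468.
∂Q_d/∂M = +0.0094, so E_I = 0.0094·(3500/80.468) ≈ 0.409.
E_I ∈ (0,1): normal good (necessity).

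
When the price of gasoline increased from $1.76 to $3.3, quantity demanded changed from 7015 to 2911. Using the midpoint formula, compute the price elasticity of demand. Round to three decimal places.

%Δq = (2911 − 7015)/[(7015 + 2911)/2] = -4104/4963 ≈ -0.8269.
%Δp = (3.3 − 1.76)/[(1.76 + 3.3)/2] = 1.54/2.53 ≈ 0.6087.
Arc elasticity E = %Δq/%Δp ≈ -0.8269/0.6087 ≈ -1.359.
|E| > 1: demand is elastic over this range.

-1.359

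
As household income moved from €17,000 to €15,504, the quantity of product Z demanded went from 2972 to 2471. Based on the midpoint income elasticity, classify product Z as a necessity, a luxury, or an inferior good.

%ΔQ = (2471 − 2972)/[(2972+2471)/2] = -501/2721.5 ≈ -0.1841.
%ΔI = (15,504 − 17,000)/[(17,000+15,504)/2] = -1496/16252 ≈ -0.0921.
E_I = %ΔQ/%ΔI ≈ 2.000.
E_I > 1: normal good (luxury).

luxury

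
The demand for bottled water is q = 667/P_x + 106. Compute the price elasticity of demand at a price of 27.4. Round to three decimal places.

-0.187

At P_x = 27.4, q = 130.3431.
dq/dP_x = −667/P_x² = −0.8884.
Point elasticity E = (dq/dP_x)·(P_x/q) = -0.8884 × 27.4/130.3431 ≈ -0.187.
|E| < 1, so demand is inelastic at this price.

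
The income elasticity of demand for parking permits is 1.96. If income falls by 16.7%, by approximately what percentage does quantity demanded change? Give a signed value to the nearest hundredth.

-32.73

%ΔQ ≈ E × %ΔI = (1.96) × (-16.7%) ≈ -32.73%.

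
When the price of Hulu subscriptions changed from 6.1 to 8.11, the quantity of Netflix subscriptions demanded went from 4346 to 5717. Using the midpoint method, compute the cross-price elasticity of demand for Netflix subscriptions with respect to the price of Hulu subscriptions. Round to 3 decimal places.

%ΔQ_x = (5717 − 4346)/[(4346+5717)/2] = 1371/5031.5 ≈ 0.2725.
%ΔP_y = (8.11 − 6.1)/[(6.1+8.11)/2] ≈ 0.2829.
E_xy = 0.2725/0.2829 ≈ 0.963.
E_xy > 0, so Netflix subscriptions and Hulu subscriptions are substitutes.

0.963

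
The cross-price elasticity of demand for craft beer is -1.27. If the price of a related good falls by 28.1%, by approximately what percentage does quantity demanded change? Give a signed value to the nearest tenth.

35.7

%ΔQ ≈ E × %ΔP_y = (-1.27) × (-28.1%) ≈ 35.7%.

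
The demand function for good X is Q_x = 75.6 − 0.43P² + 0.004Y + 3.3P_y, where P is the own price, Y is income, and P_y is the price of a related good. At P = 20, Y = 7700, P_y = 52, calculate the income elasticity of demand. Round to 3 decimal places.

First evaluate Q_x: 75.6 − 0.43(20)² + 0.004(7700) + 3.3(52) = 75.6 − 172 + 30.8 + 171.6 = 106.
∂Q_x/∂Y = +0.004, so E_I = 0.004·(7700/106) ≈ 0.291.
E_I ∈ (0,1): normal good (necessity).

0.291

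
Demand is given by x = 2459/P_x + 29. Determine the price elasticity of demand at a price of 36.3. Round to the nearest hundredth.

-0.70

At P_x = 36.3, x = 96.741.
dx/dP_x = −2459/P_x² = −1.8661.
Point elasticity E = (dx/dP_x)·(P_x/x) = -1.8661 × 36.3/96.741 ≈ -0.70.
|E| < 1, so demand is inelastic at this price.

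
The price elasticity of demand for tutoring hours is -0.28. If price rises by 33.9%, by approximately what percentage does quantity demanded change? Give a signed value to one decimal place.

-9.5

%ΔQ ≈ E × %ΔP = (-0.28) × (33.9%) ≈ -9.5%.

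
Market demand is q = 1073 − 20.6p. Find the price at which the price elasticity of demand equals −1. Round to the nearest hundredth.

26.04

For linear demand q = a − bp, E = −bp/(a − bp). |E| = 1 ⇒ bp = a − bp ⇒ p = a/(2b).
p = 1073/(2·20.6) ≈ 26.04.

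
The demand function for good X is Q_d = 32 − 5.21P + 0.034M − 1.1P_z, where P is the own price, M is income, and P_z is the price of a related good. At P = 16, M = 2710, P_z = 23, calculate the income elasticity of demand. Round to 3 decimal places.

At the given point, Q_d = 32 − 5.21(16) + 0.034(2710) − 1.1(23) = 32 − 83.36 + 92.14 − 25.3 = 15.48.
∂Q_d/∂M = +0.034, so E_I = 0.034·(2710/15.48) ≈ 5.952.
E_I > 1: normal good (luxury).

5.952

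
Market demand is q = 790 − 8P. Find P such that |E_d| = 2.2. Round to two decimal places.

67.89

Set −bP/(a − bP) = −2.2 ⇒ bP = 2.2(a − bP) ⇒ bP(1+2.2) = 2.2·a.
P = 2.2·790/(8·3.2) ≈ 67.89.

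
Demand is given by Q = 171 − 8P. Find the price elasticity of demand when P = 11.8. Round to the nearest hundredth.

At P = 11.8, Q = 76.6.
dQ/dP = −8.
Point elasticity E = (dQ/dP)·(P/Q) = -8 × 11.8/76.6 ≈ -1.23.
|E| > 1, so demand is elastic at this price.

-1.23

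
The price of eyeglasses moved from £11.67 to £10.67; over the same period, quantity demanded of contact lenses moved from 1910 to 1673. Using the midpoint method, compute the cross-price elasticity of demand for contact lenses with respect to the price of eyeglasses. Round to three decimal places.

1.478

%ΔQ_x = (1673 − 1910)/[(1910+1673)/2] = -237/1791.5 ≈ -0.1323.
%ΔP_y = (10.67 − 11.67)/[(11.67+10.67)/2] ≈ -0.0895.
E_xy = -0.1323/-0.0895 ≈ 1.478.
E_xy > 0, so contact lenses and eyeglasses are substitutes.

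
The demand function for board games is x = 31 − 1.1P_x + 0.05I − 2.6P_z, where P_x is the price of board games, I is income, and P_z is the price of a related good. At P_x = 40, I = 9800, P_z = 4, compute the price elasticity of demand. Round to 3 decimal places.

-0.094

x = 31 − 1.1(40) + 0.05(9800) − 2.6(4) = 31 − 44 + 490 − 10.4 = 466.6.
∂x/∂P_x = −1.1, so E_p = (−1.1)·(40/466.6) ≈ -0.094.
|E_p| < 1: demand is inelastic.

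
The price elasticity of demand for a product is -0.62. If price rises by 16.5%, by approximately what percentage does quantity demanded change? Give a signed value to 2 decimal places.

-10.23

%ΔQ ≈ E × %ΔP = (-0.62) × (16.5%) = -10.23%.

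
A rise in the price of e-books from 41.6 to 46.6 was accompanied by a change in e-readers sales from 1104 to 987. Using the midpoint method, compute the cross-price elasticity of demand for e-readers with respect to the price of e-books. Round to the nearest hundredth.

%ΔQ_x = (987 − 1104)/[(1104+987)/2] = -117/1045.5 ≈ -0.1119.
%ΔP_y = (46.6 − 41.6)/[(41.6+46.6)/2] ≈ 0.1134.
E_xy = -0.1119/0.1134 ≈ -0.99.
E_xy < 0, so e-readers and e-books are complements.

-0.99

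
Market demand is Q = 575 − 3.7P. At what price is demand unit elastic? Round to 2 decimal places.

For linear demand Q = a − bP, E = −bP/(a − bP). |E| = 1 ⇒ bP = a − bP ⇒ P = a/(2b).
P = 575/(2·3.7) ≈ 77.70.

77.70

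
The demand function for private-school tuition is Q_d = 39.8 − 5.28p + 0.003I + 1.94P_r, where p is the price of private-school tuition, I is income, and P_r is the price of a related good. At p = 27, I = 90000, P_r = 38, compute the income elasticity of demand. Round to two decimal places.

First evaluate Q_d: 39.8 − 5.28(27) + 0.003(90000) + 1.94(38) = 39.8 − 142.56 + 270 + 73.72 = 240.96.
∂Q_d/∂I = +0.003, so E_I = 0.003·(90000/240.96) ≈ 1.12.
E_I > 1: normal good (luxury).

1.12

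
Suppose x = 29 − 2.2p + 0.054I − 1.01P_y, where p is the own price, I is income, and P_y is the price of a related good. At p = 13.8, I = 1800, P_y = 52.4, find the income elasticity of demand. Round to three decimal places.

2.265

At the given point, x = 29 − 2.2(13.8) + 0.054(1800) − 1.01(52.4) = 29 − 30.36 + 97.2 − 52.924 = 42.916.
∂x/∂I = +0.054, so E_I = 0.054·(1800/42.916) ≈ 2.265.
E_I > 1: normal good (luxury).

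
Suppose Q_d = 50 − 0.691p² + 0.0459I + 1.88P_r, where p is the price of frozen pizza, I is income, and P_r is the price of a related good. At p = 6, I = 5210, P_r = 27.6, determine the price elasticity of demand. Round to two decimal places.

Substituting, Q_d = 50 − 0.691(6)² + 0.0459(5210) + 1.88(27.6) = 50 − 24.876 + 239.139 + 51.888 = 316.151.
∂Q_d/∂p = −2·0.691·p = -8.292, so E_p = -8.292·(6/316.151) ≈ -0.16.
|E_p| < 1: demand is inelastic.

-0.16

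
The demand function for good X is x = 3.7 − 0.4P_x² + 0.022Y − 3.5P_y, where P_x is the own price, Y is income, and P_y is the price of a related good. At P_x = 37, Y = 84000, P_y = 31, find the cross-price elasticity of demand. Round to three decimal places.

-0.091

First evaluate x: 3.7 − 0.4(37)² + 0.022(84000) − 3.5(31) = 3.7 − 547.6 + 1848 − 108.5 = 1195.6.
∂x/∂P_y = −3.5, so E_xy = -3.5·(31/1195.6) ≈ -0.091.
E_xy < 0: the goods are complements.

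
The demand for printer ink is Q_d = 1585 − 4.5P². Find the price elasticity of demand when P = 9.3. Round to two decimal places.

-0.65

At P = 9.3, Q_d = 1195.795.
dQ_d/dP = −2·4.5·P = −83.7.
Point elasticity E = (dQ_d/dP)·(P/Q_d) = -83.7 × 9.3/1195.795 ≈ -0.65.
|E| < 1, so demand is inelastic at this price.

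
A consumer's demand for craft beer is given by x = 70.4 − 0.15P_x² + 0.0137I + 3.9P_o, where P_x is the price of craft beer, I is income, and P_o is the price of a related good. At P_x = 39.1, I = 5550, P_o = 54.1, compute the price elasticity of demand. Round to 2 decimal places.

At the given point, x = 70.4 − 0.15(39.1)² + 0.0137(5550) + 3.9(54.1) = 70.4 − 229.3215 + 76.035 + 210.99 = 128.1035.
∂x/∂P_x = −2·0.15·P_x = -11.73, so E_p = -11.73·(39.1/128.1035) ≈ -3.58.
|E_p| > 1: demand is elastic.

-3.58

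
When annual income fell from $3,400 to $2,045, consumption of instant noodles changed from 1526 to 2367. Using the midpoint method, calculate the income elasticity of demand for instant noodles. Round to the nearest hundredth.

-0.87

%ΔQ = (2367 − 1526)/[(1526+2367)/2] = 841/1946.5 ≈ 0.4321.
%ΔI = (2,045 − 3,400)/[(3,400+2,045)/2] = -1355/2722.5 ≈ -0.4977.
E_I = %ΔQ/%ΔI ≈ -0.87.
E_I < 0: inferior good.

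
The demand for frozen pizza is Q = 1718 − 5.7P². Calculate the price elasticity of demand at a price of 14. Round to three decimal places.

At P = 14, Q = 600.8.
dQ/dP = −2·5.7·P = −159.6.
Point elasticity E = (dQ/dP)·(P/Q) = -159.6 × 14/600.8 ≈ -3.719.
|E| > 1, so demand is elastic at this price.

-3.719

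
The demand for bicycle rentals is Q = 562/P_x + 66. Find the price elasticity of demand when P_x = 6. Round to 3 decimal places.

-0.587

At P_x = 6, Q = 159.6667.
dQ/dP_x = −562/P_x² = −15.6111.
Point elasticity E = (dQ/dP_x)·(P_x/Q) = -15.6111 × 6/159.6667 ≈ -0.587.
|E| < 1, so demand is inelastic at this price.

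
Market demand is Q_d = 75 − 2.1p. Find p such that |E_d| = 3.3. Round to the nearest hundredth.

Set −bp/(a − bp) = −3.3 ⇒ bp = 3.3(a − bp) ⇒ bp(1+3.3) = 3.3·a.
p = 3.3·75/(2.1·4.3) ≈ 27.41.

27.41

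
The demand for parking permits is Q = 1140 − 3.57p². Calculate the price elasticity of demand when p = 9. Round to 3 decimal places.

-0.680

At p = 9, Q = 850.83.
dQ/dp = −2·3.57·p = −64.26.
Point elasticity E = (dQ/dp)·(p/Q) = -64.26 × 9/850.83 ≈ -0.680.
|E| < 1, so demand is inelastic at this price.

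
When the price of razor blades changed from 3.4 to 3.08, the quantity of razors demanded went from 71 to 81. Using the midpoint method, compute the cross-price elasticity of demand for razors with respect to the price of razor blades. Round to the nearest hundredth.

-1.33

%ΔQ_x = (81 − 71)/[(71+81)/2] = 10/76 ≈ 0.1316.
%ΔP_y = (3.08 − 3.4)/[(3.4+3.08)/2] ≈ -0.0988.
E_xy = 0.1316/-0.0988 ≈ -1.33.
E_xy < 0, so razors and razor blades are complements.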